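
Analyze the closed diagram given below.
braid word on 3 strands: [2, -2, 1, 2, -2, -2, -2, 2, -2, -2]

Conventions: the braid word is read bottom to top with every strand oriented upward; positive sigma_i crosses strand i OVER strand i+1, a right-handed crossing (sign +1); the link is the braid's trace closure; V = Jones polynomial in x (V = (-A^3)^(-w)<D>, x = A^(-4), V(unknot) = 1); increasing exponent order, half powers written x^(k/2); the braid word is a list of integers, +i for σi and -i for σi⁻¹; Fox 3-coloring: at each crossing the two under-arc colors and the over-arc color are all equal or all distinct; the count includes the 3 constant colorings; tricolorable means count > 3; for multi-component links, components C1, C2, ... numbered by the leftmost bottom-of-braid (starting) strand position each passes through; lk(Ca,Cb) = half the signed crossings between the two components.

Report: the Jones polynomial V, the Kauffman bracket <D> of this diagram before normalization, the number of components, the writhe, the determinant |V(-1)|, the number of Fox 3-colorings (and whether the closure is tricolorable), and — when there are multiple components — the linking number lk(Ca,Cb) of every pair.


V = -x^-4 + x^-3 + x^-1
<D> = A^-2 + A^6 - A^10 (w = -2)
1 component over 10 crossings, w = -2
9 Fox colorings among 3^10, |V(-1)| = 3: tricolorable
why: w = -2 (over 10 crossings) is diagram-only; (-A^3)^(2) removes it from V


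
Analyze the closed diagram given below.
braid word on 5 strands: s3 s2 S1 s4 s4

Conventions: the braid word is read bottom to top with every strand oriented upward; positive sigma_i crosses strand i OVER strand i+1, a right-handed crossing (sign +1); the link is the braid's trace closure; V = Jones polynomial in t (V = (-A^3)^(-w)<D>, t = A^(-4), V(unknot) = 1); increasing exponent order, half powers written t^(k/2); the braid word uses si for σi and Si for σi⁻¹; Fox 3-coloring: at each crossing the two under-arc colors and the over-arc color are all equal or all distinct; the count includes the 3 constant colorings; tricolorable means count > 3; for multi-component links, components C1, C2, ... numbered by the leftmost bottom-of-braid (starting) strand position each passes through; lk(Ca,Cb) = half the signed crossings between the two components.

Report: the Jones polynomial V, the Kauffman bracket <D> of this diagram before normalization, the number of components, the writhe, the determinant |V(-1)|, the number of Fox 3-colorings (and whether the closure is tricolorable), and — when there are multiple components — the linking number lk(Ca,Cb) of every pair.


Jones polynomial: V(t) = -t^(1/2) - t^(5/2)
<D> = A^-1 + A^7; writhe +3
components 2, writhe +3 (5 crossings)
linking number lk(C1,C2) = +1
3-colorings: 3 of 3^5, det 2 — not tricolorable
note: summing lk over 1 pair gives +1


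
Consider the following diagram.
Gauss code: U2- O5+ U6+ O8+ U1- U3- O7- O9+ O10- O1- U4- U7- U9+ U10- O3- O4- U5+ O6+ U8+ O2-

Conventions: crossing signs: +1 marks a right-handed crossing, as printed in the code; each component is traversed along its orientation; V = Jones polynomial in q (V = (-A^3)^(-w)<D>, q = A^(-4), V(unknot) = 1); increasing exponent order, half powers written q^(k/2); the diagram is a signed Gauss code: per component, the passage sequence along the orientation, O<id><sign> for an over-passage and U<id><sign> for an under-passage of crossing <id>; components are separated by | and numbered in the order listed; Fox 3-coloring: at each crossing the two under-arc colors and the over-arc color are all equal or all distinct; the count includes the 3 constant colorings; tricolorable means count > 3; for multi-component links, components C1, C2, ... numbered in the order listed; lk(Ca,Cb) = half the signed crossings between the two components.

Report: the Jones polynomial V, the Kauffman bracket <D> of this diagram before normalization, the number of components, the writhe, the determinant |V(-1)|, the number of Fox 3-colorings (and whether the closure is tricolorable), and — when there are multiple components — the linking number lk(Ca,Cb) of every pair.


V = -q^-3 + q^-2 - q^-1 + 3 - q + q^2 - q^3
<D> = -A^-18 + A^-14 - A^-10 + 3A^-6 - A^-2 + A^2 - A^6 (w = -2)
1 component over 10 crossings, w = -2
27 Fox colorings among 3^10, |V(-1)| = 9: tricolorable
why: w = -2 shifts under R1 moves; the (-A^3)^(2) factor cancels that in V


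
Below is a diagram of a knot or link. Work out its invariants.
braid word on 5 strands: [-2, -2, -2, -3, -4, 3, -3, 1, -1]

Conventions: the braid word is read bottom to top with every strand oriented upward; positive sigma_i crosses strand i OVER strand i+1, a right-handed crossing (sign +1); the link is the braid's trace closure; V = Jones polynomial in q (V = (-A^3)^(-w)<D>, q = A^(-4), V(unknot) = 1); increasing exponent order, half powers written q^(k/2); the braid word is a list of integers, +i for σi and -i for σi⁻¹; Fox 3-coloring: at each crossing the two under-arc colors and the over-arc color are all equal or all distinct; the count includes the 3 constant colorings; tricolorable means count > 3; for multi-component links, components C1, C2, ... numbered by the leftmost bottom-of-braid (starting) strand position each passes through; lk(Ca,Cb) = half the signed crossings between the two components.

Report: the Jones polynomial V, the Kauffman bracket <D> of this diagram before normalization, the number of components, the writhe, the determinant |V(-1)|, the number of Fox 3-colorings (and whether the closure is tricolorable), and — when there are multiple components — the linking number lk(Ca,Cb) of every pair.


V = q^(-9/2) - q^(-5/2) - q^(-3/2) - q^(-1/2)
<D> = A^-13 + A^-9 + A^-5 - A^3 (w = -5)
2 components over 9 crossings, w = -5
lk(C1,C2): 0
27 Fox colorings among 3^10, |V(-1)| = 0: tricolorable
why: det 0 = |V(-1)|; divisible by 3, so tricolorable


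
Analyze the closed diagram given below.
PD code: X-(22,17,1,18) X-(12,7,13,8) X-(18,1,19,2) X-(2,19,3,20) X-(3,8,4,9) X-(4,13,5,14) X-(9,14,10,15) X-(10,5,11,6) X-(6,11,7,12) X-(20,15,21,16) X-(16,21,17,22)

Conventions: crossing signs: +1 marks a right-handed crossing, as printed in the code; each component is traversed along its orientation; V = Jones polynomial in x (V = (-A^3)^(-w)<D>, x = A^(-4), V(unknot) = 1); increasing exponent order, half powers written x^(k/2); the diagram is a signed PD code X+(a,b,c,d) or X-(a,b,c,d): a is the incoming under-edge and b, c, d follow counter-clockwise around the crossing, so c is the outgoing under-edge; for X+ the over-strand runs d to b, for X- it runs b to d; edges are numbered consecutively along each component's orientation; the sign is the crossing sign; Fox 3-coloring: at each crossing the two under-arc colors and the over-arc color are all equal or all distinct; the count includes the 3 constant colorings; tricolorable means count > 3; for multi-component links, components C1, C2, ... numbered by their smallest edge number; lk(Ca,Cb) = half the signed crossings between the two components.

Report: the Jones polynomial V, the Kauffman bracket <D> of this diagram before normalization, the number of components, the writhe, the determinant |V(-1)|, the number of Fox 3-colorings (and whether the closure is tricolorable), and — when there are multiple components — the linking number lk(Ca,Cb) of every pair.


V(x) = x^-14 - 2x^-13 + 3x^-12 - 4x^-11 + 3x^-10 - 4x^-9 + 3x^-8 - 2x^-7 + 2x^-6 + x^-4
bracket: -A^-17 - 2A^-9 + 2A^-5 - 3A^-1 + 4A^3 - 3A^7 + 4A^11 - 3A^15 + 2A^19 - A^23, w = -11
1 component, writhe -11, over 11 crossings
det 25, colorings 3 of 3^11 — not tricolorable
observation: det 25 = |V(-1)|; not divisible by 3, so not tricolorable


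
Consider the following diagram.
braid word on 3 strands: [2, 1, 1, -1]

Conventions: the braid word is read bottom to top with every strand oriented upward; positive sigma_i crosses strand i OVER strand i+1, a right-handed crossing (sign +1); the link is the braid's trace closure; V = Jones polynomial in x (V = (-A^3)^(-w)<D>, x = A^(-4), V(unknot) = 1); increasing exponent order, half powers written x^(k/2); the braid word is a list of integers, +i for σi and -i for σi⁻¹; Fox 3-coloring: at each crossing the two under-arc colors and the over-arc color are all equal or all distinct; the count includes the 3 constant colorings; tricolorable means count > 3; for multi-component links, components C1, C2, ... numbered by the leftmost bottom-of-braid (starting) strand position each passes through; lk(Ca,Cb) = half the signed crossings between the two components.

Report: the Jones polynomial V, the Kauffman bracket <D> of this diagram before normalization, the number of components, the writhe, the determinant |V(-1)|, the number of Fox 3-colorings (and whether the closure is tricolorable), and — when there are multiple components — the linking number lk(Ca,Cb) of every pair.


V = 1
<D> = A^6 (w = +2)
1 component over 4 crossings, w = +2
3 Fox colorings among 3^4, |V(-1)| = 1: not tricolorable
why: w = +2 (over 4 crossings) is diagram-only; (-A^3)^(-2) removes it from V


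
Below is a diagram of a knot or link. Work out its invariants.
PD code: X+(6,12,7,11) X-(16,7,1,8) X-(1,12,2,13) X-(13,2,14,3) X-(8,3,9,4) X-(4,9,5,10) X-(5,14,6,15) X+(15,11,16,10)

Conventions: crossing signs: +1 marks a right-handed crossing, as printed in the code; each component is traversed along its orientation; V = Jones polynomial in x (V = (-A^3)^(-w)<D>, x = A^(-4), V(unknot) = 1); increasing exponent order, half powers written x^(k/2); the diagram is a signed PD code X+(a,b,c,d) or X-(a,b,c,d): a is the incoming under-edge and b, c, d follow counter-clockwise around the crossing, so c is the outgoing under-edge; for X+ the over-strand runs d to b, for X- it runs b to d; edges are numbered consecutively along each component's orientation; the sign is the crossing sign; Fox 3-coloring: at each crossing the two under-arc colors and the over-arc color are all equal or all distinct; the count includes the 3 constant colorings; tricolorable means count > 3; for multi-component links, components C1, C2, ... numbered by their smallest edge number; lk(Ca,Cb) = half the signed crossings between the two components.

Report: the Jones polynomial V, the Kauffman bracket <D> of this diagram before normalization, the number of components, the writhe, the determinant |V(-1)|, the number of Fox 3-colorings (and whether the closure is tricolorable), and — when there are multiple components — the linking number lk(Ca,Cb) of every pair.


Jones polynomial: V(x) = -x^-6 + x^-5 - x^-4 + 2x^-3 - x^-2 + x^-1
<D> = A^-8 - A^-4 + 2 - A^4 + A^8 - A^12; writhe -4
components 1, writhe -4 (8 crossings)
3-colorings: 3 of 3^8, det 7 — not tricolorable
note: w = -4 (over 8 crossings) is diagram-only; (-A^3)^(4) removes it from V


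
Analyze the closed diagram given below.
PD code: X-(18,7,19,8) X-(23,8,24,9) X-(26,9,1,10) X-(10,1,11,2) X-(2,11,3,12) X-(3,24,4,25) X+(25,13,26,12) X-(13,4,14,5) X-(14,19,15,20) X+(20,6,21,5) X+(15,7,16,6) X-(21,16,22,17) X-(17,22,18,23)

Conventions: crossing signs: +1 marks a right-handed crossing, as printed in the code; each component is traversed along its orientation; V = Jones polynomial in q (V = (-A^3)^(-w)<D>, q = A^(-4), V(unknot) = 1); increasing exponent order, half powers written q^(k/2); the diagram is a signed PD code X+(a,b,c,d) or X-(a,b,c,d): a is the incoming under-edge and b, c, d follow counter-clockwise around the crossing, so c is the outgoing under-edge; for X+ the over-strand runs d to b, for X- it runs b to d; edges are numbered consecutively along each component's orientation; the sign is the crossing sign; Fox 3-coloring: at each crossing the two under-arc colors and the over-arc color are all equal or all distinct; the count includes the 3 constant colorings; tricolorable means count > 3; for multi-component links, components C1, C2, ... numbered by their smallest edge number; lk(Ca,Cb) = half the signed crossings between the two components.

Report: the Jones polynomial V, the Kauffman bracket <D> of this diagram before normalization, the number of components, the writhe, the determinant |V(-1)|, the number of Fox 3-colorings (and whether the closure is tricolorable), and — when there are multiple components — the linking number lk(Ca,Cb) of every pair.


V = q^-10 - 2q^-9 + 2q^-8 - 4q^-7 + 4q^-6 - 3q^-5 + 3q^-4 - q^-3 + q^-2
<D> = -A^-13 + A^-9 - 3A^-5 + 3A^-1 - 4A^3 + 4A^7 - 2A^11 + 2A^15 - A^19 (w = -7)
1 component over 13 crossings, w = -7
9 Fox colorings among 3^13, |V(-1)| = 21: tricolorable
why: |V(-1)| = 21: so tricolorable, since 3 divides 21


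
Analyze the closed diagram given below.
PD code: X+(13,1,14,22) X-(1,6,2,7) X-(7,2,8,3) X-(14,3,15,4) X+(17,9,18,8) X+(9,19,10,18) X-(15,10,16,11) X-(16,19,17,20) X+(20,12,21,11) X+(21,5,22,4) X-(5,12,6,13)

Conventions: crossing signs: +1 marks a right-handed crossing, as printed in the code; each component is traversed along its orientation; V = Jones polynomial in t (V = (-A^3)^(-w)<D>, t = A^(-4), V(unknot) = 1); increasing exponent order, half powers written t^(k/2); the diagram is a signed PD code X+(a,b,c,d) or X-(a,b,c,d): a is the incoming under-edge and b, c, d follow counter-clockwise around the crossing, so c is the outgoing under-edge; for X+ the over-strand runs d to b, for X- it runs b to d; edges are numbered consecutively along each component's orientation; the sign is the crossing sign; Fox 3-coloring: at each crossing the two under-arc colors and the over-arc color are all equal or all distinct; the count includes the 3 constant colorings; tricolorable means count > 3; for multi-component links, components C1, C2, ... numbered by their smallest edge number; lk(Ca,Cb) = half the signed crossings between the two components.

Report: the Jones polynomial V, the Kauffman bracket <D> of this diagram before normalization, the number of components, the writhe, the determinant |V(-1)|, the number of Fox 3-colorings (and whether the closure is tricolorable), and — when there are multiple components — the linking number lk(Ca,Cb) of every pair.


V = -t^-3 + 2t^-2 - 2t^-1 + 3 - 2t + 2t^2 - t^3
<D> = A^-15 - 2A^-11 + 2A^-7 - 3A^-3 + 2A - 2A^5 + A^9 (w = -1)
1 component over 11 crossings, w = -1
3 Fox colorings among 3^11, |V(-1)| = 13: not tricolorable
why: w = -1 (over 11 crossings) is diagram-only; (-A^3)^(1) removes it from V


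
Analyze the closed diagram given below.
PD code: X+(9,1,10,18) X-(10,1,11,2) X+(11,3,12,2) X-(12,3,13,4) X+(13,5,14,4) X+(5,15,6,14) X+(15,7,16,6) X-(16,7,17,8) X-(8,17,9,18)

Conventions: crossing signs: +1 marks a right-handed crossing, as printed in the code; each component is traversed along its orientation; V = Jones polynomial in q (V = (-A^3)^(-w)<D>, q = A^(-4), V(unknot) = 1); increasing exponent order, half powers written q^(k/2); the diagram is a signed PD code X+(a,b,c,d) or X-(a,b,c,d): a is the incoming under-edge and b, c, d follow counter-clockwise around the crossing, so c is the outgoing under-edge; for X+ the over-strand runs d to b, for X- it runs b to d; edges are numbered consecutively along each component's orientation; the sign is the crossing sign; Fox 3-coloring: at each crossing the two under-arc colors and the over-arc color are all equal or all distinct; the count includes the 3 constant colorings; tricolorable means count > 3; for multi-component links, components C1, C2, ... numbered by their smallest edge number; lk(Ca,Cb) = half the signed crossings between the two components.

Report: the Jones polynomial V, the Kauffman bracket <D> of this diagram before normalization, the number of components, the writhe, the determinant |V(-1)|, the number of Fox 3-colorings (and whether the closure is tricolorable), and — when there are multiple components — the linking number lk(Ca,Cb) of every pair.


Jones polynomial: V(q) = 1
<D> = -A^3; writhe +1
components 1, writhe +1 (9 crossings)
3-colorings: 3 of 3^9, det 1 — not tricolorable
note: w = +1 (over 9 crossings) is diagram-only; (-A^3)^(-1) removes it from V


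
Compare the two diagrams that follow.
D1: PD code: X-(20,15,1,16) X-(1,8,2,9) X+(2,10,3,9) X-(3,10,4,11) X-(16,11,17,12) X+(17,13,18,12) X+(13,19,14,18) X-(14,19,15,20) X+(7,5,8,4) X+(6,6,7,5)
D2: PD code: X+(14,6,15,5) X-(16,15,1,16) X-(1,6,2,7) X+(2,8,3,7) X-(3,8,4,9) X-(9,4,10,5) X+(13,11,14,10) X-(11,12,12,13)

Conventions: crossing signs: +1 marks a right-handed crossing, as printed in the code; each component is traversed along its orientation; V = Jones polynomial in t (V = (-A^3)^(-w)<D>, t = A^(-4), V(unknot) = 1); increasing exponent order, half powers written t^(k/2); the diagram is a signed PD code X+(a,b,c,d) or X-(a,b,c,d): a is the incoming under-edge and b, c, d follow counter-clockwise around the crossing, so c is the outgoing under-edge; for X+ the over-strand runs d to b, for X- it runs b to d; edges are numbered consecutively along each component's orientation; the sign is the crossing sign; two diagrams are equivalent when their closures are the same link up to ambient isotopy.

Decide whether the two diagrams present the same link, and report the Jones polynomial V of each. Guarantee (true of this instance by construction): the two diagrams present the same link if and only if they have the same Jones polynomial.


equivalent: yes
V(D1) = 1  (w 0, c 10, <D> = 1)
V(D2) = 1  [8 crossings, <D> = A^-6, w = -2]
key observation: all 2 diagrams share one V(t), hence one class


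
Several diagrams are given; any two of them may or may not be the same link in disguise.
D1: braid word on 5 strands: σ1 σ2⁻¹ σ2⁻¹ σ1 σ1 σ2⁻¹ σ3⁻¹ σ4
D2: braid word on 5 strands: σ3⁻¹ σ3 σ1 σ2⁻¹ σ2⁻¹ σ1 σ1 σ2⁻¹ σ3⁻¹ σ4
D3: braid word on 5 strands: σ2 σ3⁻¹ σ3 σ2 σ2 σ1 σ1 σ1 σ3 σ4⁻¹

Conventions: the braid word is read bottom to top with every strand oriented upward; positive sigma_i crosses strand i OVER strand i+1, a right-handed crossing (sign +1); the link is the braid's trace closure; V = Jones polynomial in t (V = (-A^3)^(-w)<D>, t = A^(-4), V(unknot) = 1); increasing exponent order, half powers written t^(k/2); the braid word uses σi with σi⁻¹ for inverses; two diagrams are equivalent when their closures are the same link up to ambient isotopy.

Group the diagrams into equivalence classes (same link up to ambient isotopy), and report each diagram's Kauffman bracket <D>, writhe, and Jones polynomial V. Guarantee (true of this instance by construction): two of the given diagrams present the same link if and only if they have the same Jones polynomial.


equivalence classes: {D1, D2} | {D3}
D1 (bracket -A^-12 + 2A^-8 - 2A^-4 + 3 - 2A^4 + 2A^8 - A^12; 8 crossings at w = 0): V = -t^-3 + 2t^-2 - 2t^-1 + 3 - 2t + 2t^2 - t^3
V(D2) = -t^-3 + 2t^-2 - 2t^-1 + 3 - 2t + 2t^2 - t^3  [10 crossings, <D> = -A^-12 + 2A^-8 - 2A^-4 + 3 - 2A^4 + 2A^8 - A^12, w = 0]
V(D3) = t^2 + 2t^4 - 2t^5 + t^6 - 2t^7 + t^8  (w +6, c 10, <D> = A^-14 - 2A^-10 + A^-6 - 2A^-2 + 2A^2 + A^10)
observation: comparing 3 Jones polynomials yields 2 groups


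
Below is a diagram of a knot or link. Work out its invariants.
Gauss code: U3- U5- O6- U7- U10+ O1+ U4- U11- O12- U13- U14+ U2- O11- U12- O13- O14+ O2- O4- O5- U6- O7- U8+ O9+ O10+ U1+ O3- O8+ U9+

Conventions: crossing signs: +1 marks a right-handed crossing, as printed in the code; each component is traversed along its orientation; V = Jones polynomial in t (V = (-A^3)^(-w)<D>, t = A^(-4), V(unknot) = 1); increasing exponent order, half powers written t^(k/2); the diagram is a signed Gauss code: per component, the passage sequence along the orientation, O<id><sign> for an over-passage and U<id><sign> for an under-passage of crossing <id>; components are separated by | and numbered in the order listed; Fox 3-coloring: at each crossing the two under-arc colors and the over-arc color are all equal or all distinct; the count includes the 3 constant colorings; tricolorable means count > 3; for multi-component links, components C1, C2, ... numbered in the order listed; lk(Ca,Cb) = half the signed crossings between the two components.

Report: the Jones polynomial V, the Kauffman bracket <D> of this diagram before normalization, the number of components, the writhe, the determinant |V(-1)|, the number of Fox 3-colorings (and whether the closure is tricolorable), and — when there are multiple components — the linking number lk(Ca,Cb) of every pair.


V(t) = t^-7 - 3t^-6 + 4t^-5 - 6t^-4 + 7t^-3 - 6t^-2 + 6t^-1 - 3 + 2t - t^2
bracket: -A^-20 + 2A^-16 - 3A^-12 + 6A^-8 - 6A^-4 + 7 - 6A^4 + 4A^8 - 3A^12 + A^16, w = -4
1 component, writhe -4, over 14 crossings
det 39, colorings 9 of 3^14 — tricolorable
observation: the span of V is 9, forcing >= 9 crossings in any diagram


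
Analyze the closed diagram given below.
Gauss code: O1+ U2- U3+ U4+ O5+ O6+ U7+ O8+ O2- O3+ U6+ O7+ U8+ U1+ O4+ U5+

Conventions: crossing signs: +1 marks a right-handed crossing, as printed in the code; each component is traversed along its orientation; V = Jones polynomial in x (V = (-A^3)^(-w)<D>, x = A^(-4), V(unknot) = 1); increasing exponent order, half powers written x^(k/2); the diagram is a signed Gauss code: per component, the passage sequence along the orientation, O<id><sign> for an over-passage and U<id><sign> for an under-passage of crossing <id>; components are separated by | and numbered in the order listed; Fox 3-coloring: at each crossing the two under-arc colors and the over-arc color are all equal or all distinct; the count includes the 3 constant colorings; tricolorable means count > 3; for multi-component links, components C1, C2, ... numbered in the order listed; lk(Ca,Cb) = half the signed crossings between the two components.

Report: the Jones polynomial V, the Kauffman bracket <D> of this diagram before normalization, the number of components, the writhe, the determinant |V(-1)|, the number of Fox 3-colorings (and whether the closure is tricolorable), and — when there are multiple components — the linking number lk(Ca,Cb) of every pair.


Jones polynomial: V(x) = x^2 + 2x^4 - 2x^5 + x^6 - 2x^7 + x^8
<D> = A^-14 - 2A^-10 + A^-6 - 2A^-2 + 2A^2 + A^10; writhe +6
components 1, writhe +6 (8 crossings)
3-colorings: 27 of 3^8, det 9 — tricolorable
note: det 9 = |V(-1)|; divisible by 3, so tricolorable


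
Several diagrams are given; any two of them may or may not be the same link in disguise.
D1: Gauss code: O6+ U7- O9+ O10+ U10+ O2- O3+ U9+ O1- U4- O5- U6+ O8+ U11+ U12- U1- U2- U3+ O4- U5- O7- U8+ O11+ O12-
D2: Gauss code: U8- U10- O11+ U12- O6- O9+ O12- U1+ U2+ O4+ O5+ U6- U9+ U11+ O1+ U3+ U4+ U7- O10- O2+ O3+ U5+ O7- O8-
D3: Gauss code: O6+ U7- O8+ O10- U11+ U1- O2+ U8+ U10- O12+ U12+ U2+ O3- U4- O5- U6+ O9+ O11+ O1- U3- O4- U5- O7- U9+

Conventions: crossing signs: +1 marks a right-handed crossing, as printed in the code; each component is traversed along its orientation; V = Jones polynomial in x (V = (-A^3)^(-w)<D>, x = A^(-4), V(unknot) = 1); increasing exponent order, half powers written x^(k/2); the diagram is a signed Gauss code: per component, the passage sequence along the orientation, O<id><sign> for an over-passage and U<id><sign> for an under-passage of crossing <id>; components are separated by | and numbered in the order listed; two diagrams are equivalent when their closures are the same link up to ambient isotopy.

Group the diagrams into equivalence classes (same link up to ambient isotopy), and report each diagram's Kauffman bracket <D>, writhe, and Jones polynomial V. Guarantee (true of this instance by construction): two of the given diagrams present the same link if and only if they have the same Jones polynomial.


equivalence classes: {D1, D3} | {D2}
D1 (bracket A^-4 - 1 + 2A^4 - 2A^8 + 2A^12 - 2A^16 + A^20; 12 crossings at w = 0): V = x^-5 - 2x^-4 + 2x^-3 - 2x^-2 + 2x^-1 - 1 + x
D2 (bracket -A^-18 + A^-14 - A^-10 + 2A^-6 - A^-2 + A^2; 12 crossings at w = +2): V = x - x^2 + 2x^3 - x^4 + x^5 - x^6
V(D3) = x^-5 - 2x^-4 + 2x^-3 - 2x^-2 + 2x^-1 - 1 + x  (w 0, c 12, <D> = A^-4 - 1 + 2A^4 - 2A^8 + 2A^12 - 2A^16 + A^20)
observation: 2 classes among 3 diagrams; unequal V(x) rules out equality


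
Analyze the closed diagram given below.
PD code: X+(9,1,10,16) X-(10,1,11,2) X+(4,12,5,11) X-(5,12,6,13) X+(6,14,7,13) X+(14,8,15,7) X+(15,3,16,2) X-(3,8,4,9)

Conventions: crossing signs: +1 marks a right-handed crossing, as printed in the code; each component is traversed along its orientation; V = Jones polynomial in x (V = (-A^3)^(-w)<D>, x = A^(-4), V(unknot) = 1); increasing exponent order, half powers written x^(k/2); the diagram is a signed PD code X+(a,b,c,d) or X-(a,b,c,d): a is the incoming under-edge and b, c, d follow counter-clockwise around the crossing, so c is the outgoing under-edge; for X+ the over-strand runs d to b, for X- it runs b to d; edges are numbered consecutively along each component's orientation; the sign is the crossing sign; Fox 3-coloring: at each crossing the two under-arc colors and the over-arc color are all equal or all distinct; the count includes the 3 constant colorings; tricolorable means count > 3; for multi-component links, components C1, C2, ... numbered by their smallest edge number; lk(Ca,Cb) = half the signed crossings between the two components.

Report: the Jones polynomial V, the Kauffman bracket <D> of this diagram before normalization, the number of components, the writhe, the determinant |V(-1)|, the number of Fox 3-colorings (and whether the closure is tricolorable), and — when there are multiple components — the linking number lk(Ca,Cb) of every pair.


V(x) = 1
bracket: A^6, w = +2
1 component, writhe +2, over 8 crossings
det 1, colorings 3 of 3^8 — not tricolorable
observation: det 1 = |V(-1)|; not divisible by 3, so not tricolorable


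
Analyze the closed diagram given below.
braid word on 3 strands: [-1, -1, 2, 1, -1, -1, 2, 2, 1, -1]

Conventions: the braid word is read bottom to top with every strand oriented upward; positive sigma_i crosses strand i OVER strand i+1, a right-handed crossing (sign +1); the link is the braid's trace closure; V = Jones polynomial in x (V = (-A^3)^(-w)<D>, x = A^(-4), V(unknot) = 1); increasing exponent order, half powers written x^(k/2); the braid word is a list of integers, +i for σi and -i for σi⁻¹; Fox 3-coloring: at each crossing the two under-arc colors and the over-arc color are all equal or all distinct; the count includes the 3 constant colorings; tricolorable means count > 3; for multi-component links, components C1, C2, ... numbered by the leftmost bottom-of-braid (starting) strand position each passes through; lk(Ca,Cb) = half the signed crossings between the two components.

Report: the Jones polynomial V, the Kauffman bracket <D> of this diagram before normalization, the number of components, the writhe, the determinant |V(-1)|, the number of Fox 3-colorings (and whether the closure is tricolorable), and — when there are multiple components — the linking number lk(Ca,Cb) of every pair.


Jones polynomial: V(x) = -x^-3 + 2x^-2 - 2x^-1 + 3 - 2x + 2x^2 - x^3
<D> = -A^-12 + 2A^-8 - 2A^-4 + 3 - 2A^4 + 2A^8 - A^12; writhe 0
components 1, writhe 0 (10 crossings)
3-colorings: 3 of 3^10, det 13 — not tricolorable
note: free reduction leaves σ1⁻¹ σ1⁻¹ σ2 σ1⁻¹ σ2 σ2 of the original 10 letters


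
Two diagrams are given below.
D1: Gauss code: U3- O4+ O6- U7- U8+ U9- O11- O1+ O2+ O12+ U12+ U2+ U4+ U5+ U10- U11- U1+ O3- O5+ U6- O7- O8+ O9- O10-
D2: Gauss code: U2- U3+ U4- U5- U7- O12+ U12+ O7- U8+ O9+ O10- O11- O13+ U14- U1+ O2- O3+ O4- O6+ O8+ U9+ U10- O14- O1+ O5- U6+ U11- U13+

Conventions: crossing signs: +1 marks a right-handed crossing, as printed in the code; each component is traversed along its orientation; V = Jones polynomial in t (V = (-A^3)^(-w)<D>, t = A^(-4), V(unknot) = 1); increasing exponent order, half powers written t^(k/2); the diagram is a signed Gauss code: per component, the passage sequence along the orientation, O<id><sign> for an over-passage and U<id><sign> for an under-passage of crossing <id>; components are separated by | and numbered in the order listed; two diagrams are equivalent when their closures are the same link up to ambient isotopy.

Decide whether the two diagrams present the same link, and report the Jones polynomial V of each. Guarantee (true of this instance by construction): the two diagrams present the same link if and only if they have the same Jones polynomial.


same link: no
V(D1) = -t^-4 + t^-3 + t^-1  [12 crossings, <D> = A^4 + A^12 - A^16, w = 0]
V(D2) = 1  [14 crossings, <D> = 1, w = 0]
insight: 2 values of V(t) split the 2 diagrams


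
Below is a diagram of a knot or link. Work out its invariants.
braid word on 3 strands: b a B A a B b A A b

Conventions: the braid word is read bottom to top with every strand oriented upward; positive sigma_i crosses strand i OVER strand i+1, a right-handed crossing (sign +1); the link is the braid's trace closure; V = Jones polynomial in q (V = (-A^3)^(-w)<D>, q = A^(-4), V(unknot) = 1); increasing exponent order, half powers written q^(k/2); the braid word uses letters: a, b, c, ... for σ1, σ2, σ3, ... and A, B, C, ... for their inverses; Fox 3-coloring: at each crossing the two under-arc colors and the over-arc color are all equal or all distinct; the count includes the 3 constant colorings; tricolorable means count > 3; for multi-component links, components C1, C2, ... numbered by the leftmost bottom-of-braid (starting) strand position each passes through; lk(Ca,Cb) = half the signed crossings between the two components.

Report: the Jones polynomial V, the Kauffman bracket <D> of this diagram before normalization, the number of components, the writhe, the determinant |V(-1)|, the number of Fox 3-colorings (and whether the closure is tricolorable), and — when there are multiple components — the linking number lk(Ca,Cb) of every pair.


Jones polynomial: V(q) = q^-2 - q^-1 + 1 - q + q^2
<D> = A^-8 - A^-4 + 1 - A^4 + A^8; writhe 0
components 1, writhe 0 (10 crossings)
3-colorings: 3 of 3^10, det 5 — not tricolorable
note: V spans 4 powers of q: at least 4 crossings in any diagram


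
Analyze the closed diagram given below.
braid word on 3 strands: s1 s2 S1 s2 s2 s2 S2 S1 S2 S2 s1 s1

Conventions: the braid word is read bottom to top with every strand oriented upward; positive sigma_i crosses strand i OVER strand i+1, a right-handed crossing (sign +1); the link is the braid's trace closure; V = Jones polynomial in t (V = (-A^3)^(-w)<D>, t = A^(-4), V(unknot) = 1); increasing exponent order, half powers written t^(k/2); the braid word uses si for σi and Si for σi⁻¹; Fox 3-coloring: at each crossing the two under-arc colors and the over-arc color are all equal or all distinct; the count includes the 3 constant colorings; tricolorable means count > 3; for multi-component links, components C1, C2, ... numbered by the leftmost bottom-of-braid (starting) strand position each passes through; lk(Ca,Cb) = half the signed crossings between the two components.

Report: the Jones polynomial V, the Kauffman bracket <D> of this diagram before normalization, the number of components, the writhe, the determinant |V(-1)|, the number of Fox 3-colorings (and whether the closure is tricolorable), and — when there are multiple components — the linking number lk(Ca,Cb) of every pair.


Jones polynomial: V(t) = -t^-2 + 2t^-1 - 3 + 5t - 4t^2 + 5t^3 - 4t^4 + 2t^5 - t^6
<D> = -A^-18 + 2A^-14 - 4A^-10 + 5A^-6 - 4A^-2 + 5A^2 - 3A^6 + 2A^10 - A^14; writhe +2
components 1, writhe +2 (12 crossings)
3-colorings: 9 of 3^12, det 27 — tricolorable
note: V spans 8 powers of t: at least 8 crossings in any diagram


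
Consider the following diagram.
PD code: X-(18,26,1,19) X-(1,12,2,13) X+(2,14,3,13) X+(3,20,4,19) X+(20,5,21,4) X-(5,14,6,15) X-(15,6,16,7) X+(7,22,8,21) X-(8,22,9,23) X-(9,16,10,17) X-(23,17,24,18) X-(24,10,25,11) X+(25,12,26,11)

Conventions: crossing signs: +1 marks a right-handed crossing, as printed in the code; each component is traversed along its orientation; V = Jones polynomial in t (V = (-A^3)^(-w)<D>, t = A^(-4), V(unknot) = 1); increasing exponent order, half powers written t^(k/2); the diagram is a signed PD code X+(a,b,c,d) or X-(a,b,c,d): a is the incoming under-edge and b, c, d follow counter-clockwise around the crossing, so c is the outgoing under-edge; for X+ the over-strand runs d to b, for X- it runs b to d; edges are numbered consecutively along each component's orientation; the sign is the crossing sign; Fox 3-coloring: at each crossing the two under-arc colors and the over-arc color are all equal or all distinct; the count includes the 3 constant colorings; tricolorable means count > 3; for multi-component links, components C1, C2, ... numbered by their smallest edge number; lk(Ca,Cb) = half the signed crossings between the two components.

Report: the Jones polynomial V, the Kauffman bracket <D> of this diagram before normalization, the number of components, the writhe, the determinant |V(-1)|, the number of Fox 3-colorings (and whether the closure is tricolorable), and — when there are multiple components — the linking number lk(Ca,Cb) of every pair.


V = t^(-9/2) - t^(-5/2) - t^(-3/2) - t^(-1/2)
<D> = A^-7 + A^-3 + A - A^9 (w = -3)
2 components over 13 crossings, w = -3
lk(C1,C2): 0
27 Fox colorings among 3^13, |V(-1)| = 0: tricolorable
why: all 2 components of this link are unlinked algebraically


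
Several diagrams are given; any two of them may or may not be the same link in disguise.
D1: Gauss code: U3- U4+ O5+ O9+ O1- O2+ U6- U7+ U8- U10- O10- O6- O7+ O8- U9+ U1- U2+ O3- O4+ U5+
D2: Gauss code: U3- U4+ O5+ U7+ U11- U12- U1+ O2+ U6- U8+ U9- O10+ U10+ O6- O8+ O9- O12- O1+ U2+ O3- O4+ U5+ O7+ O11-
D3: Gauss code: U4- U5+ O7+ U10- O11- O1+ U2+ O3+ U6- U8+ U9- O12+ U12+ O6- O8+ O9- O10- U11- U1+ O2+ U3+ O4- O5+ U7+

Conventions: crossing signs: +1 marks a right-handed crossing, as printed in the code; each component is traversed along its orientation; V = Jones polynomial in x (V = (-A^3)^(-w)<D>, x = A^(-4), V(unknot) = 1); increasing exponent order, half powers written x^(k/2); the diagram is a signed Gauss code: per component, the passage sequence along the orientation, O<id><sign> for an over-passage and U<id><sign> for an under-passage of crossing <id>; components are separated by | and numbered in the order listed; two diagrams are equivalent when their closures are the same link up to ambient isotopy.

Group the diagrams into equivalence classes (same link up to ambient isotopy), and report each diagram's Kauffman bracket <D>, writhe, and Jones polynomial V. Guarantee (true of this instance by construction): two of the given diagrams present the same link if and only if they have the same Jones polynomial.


equivalence classes: {D1, D2, D3}
D1 (bracket 1; 10 crossings at w = 0): V = 1
D2 (bracket A^6; 12 crossings at w = +2): V = 1
V(D3) = 1  [12 crossings, <D> = A^6, w = +2]
key observation: one V(x) for all 3 diagrams — one class (guaranteed)


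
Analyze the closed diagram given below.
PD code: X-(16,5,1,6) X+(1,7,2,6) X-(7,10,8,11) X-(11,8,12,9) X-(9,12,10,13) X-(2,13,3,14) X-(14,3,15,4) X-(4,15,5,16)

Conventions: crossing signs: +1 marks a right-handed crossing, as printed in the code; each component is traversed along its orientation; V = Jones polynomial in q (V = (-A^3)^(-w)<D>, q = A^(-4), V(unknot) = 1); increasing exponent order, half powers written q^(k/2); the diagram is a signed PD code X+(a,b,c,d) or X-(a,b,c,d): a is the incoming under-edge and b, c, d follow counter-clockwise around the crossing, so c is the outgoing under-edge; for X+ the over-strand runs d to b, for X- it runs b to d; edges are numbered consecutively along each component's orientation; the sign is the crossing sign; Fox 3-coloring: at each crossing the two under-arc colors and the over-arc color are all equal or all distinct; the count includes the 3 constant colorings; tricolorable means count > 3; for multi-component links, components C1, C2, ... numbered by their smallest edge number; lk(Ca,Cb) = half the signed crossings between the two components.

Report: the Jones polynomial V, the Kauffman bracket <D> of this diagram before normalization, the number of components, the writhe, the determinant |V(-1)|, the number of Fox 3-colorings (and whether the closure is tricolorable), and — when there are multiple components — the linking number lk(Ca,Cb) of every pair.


V = q^-8 - 2q^-7 + q^-6 - 2q^-5 + 2q^-4 + q^-2
<D> = A^-10 + 2A^-2 - 2A^2 + A^6 - 2A^10 + A^14 (w = -6)
1 component over 8 crossings, w = -6
27 Fox colorings among 3^8, |V(-1)| = 9: tricolorable
why: w = -6 (over 8 crossings) is diagram-only; (-A^3)^(6) removes it from V


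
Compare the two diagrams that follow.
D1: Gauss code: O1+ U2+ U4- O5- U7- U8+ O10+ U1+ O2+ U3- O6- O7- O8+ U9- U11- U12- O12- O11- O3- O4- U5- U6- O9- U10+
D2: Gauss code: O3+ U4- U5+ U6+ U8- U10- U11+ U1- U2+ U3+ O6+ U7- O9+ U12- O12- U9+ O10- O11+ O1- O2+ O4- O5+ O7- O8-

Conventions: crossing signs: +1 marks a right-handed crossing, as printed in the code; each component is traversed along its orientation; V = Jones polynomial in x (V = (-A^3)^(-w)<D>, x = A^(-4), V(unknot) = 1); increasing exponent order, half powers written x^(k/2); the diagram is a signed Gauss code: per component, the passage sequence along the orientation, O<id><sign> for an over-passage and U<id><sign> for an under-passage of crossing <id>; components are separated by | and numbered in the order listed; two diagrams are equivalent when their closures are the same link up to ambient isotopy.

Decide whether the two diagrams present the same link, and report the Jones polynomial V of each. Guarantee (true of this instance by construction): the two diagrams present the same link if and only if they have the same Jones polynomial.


equivalent: no
V(D1) = -x^-5 + x^-4 - x^-3 + 2x^-2 - x^-1 + 2 - x  (w -4, c 12, <D> = -A^-16 + 2A^-12 - A^-8 + 2A^-4 - 1 + A^4 - A^8)
D2 (bracket 1; 12 crossings at w = 0): V = 1
why: 2 values of V(x) split the 2 diagrams


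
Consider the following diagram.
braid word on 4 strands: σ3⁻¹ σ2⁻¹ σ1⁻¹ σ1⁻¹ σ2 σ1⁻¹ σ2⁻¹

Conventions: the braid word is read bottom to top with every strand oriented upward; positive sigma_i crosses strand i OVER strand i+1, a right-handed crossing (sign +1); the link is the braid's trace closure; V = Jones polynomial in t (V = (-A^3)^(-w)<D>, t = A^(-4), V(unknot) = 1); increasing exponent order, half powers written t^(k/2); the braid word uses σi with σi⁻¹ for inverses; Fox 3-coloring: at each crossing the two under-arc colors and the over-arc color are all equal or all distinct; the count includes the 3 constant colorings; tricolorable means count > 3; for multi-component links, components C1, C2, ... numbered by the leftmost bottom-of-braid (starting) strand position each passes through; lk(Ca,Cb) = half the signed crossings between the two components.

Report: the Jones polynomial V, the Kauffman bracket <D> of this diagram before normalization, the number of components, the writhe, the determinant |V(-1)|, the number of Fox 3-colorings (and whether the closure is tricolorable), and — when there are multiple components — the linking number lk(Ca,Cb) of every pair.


Jones polynomial: V(t) = -t^-6 + t^-5 - t^-4 + 2t^-3 - t^-2 + t^-1
<D> = -A^-11 + A^-7 - 2A^-3 + A - A^5 + A^9; writhe -5
components 1, writhe -5 (7 crossings)
3-colorings: 3 of 3^7, det 7 — not tricolorable
note: det 7 = |V(-1)|; not divisible by 3, so not tricolorable


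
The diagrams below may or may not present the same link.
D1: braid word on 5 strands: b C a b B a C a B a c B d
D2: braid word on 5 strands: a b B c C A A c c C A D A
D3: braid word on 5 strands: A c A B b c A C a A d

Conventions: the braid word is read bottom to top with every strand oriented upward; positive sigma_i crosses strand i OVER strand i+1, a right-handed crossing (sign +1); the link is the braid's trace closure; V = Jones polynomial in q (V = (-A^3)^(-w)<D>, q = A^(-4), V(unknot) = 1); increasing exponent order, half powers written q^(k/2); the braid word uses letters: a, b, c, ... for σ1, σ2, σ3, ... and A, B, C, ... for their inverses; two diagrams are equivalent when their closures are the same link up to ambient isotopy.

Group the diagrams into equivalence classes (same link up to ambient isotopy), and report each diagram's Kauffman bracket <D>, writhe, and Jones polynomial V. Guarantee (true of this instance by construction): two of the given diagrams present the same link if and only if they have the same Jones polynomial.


equivalence classes: {D1} | {D2, D3}
D1 (bracket A^-13 - A^-9 + A^-5 + A^3; 13 crossings at w = +3): V = -q^(3/2) - q^(7/2) + q^(9/2) - q^(11/2)
V(D2) = q^(-9/2) - q^(-5/2) - q^(-3/2) - q^(-1/2)  [13 crossings, <D> = A^-7 + A^-3 + A - A^9, w = -3]
V(D3) = q^(-9/2) - q^(-5/2) - q^(-3/2) - q^(-1/2)  (w -1, c 11, <D> = A^-1 + A^3 + A^7 - A^15)
observation: V(q) takes 2 values over 3 diagrams, fixing the grouping
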